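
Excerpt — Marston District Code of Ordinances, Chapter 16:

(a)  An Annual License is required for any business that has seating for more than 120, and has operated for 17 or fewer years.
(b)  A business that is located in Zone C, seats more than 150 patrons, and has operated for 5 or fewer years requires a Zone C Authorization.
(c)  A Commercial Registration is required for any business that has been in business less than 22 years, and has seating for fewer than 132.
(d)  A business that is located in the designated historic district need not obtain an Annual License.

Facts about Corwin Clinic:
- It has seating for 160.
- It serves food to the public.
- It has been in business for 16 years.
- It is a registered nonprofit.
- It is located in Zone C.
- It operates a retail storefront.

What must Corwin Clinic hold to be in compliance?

Annual License

(a) seating 160 > 120; years in business 16 ≤ 17 → Annual License required.
(b) is located in Zone C; seating 160 > 150; years in business 16 > 5 → Zone C Authorization not required.
(c) years in business 16 < 22; seating 160 ≥ 132 → Commercial Registration not required.
(d) is located in Zone C (not: is located in the designated historic district) → Annual License exemption does not apply.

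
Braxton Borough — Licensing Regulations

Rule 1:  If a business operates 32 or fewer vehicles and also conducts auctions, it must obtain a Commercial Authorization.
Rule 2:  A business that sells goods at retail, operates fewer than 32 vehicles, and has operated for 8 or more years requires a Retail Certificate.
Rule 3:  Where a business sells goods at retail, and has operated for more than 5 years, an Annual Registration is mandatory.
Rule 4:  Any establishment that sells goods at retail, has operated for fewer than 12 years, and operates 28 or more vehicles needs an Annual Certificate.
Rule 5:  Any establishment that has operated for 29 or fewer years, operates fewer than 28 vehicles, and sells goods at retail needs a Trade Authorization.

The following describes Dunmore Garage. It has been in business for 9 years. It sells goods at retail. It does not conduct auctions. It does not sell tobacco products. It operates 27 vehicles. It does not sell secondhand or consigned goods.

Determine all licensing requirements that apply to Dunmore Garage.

Annual Registration, Retail Certificate, Trade Authorization

Rule 1: vehicles 27 ≤ 32; does not conduct auctions → Commercial Authorization not required.
Rule 2: sells goods at retail; vehicles 27 < 32; years in business 9 ≥ 8 → Retail Certificate required.
Rule 3: sells goods at retail; years in business 9 > 5 → Annual Registration required.
Rule 4: sells goods at retail; years in business 9 < 12; vehicles 27 < 28 → Annual Certificate not required.
Rule 5: years in business 9 ≤ 29; vehicles 27 < 28; sells goods at retail → Trade Authorization required.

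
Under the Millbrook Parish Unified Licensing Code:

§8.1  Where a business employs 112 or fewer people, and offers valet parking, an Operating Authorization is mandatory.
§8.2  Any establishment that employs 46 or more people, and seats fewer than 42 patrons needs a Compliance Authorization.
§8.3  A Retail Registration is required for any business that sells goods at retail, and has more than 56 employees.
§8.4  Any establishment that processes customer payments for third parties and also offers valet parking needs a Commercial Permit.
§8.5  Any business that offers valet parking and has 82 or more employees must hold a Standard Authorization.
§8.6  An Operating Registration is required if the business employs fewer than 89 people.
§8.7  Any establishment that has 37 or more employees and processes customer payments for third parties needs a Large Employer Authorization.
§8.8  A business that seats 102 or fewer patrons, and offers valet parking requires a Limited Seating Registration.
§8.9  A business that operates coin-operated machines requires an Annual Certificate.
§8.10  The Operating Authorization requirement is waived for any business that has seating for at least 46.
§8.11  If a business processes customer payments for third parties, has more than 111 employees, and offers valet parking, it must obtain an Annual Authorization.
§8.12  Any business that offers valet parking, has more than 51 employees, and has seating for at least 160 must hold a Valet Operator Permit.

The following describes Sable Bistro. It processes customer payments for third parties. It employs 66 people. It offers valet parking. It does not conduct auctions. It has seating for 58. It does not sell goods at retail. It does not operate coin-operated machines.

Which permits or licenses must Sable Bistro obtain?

§8.1 employees 66 ≤ 112; offers valet parking → Operating Authorization required.
§8.2 employees 66 ≥ 46; seating 58 ≥ 42 → Compliance Authorization not required.
§8.3 does not sell goods at retail; employees 66 > 56 → Retail Registration not required.
§8.4 processes customer payments for third parties; offers valet parking → Commercial Permit required.
§8.5 offers valet parking; employees 66 < 82 → Standard Authorization not required.
§8.6 employees 66 < 89 → Operating Registration required.
§8.7 employees 66 ≥ 37; processes customer payments for third parties → Large Employer Authorization required.
§8.8 seating 58 ≤ 102; offers valet parking → Limited Seating Registration required.
§8.9 does not operate coin-operated machines → Annual Certificate not required.
§8.10 seating 58 ≥ 46 → exempt from Operating Authorization.
§8.11 processes customer payments for third parties; employees 66 ≤ 111; offers valet parking → Annual Authorization not required.
§8.12 offers valet parking; employees 66 > 51; seating 58 < 160 → Valet Operator Permit not required.

Commercial Permit, Large Employer Authorization, Limited Seating Registration, Operating Registration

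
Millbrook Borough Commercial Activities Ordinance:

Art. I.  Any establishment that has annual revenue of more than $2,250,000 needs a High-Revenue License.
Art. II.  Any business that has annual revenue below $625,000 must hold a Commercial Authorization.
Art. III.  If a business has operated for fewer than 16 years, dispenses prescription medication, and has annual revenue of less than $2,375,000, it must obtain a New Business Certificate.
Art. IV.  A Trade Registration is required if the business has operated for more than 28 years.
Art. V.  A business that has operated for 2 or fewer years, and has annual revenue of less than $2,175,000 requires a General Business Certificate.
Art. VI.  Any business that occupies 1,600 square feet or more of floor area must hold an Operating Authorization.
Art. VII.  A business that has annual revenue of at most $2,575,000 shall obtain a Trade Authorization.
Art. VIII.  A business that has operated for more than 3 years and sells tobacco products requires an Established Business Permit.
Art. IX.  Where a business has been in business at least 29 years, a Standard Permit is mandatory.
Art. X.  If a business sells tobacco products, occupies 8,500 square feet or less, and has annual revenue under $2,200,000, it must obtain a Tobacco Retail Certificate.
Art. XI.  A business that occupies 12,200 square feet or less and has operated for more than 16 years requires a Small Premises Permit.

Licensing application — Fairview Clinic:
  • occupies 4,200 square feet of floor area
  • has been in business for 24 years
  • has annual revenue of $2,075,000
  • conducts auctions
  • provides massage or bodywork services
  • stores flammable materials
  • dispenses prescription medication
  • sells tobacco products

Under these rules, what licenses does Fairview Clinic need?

Established Business Permit, Operating Authorization, Small Premises Permit, Tobacco Retail Certificate, Trade Authorization

Art. I. revenue $2,075,000 ≤ $2,250,000 → High-Revenue License not required.
Art. II. revenue $2,075,000 ≥ $625,000 → Commercial Authorization not required.
Art. III. years in business 24 ≥ 16; dispenses prescription medication; revenue $2,075,000 < $2,375,000 → New Business Certificate not required.
Art. IV. years in business 24 ≤ 28 → Trade Registration not required.
Art. V. years in business 24 > 2; revenue $2,075,000 < $2,175,000 → General Business Certificate not required.
Art. VI. floor area 4,200 square feet ≥ 1,600 square feet → Operating Authorization required.
Art. VII. revenue $2,075,000 ≤ $2,575,000 → Trade Authorization required.
Art. VIII. years in business 24 > 3; sells tobacco products → Established Business Permit required.
Art. IX. years in business 24 < 29 → Standard Permit not required.
Art. X. sells tobacco products; floor area 4,200 square feet ≤ 8,500 square feet; revenue $2,075,000 < $2,200,000 → Tobacco Retail Certificate required.
Art. XI. floor area 4,200 square feet ≤ 12,200 square feet; years in business 24 > 16 → Small Premises Permit required.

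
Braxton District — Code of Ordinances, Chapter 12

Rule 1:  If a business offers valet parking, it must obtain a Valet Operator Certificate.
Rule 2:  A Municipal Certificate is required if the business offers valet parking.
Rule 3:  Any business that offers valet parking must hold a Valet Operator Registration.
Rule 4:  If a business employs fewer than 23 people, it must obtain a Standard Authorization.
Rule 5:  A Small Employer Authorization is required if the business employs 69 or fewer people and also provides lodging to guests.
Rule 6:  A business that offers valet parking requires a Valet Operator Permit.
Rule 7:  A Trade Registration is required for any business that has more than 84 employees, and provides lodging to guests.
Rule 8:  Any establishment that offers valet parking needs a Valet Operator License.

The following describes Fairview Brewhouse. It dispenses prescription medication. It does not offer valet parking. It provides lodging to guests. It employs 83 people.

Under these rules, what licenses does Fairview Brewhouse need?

Rule 1: does not offer valet parking → Valet Operator Certificate not required.
Rule 2: does not offer valet parking → Municipal Certificate not required.
Rule 3: does not offer valet parking → Valet Operator Registration not required.
Rule 4: employees 83 ≥ 23 → Standard Authorization not required.
Rule 5: employees 83 > 69; provides lodging to guests → Small Employer Authorization not required.
Rule 6: does not offer valet parking → Valet Operator Permit not required.
Rule 7: employees 83 ≤ 84; provides lodging to guests → Trade Registration not required.
Rule 8: does not offer valet parking → Valet Operator License not required.

None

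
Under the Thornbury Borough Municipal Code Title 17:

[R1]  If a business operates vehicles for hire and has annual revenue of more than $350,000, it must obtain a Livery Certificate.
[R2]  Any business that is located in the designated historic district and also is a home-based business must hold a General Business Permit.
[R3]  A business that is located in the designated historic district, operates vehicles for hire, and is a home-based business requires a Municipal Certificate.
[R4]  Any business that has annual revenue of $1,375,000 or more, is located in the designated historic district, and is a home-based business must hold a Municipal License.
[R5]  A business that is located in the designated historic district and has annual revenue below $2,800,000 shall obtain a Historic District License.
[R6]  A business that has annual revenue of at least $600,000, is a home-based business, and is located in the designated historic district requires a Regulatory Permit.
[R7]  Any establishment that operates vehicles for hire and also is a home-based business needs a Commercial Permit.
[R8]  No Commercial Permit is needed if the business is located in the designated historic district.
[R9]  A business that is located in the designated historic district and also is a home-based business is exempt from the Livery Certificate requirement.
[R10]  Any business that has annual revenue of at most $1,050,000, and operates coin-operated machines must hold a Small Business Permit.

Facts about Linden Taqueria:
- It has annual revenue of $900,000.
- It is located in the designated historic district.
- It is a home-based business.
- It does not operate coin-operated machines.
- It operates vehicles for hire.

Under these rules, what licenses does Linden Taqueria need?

General Business Permit, Historic District License, Municipal Certificate, Regulatory Permit

[R1] operates vehicles for hire; revenue $900,000 > $350,000 → Livery Certificate required.
[R2] is located in the designated historic district; is a home-based business → General Business Permit required.
[R3] is located in the designated historic district; operates vehicles for hire; is a home-based business → Municipal Certificate required.
[R4] revenue $900,000 < $1,375,000; is located in the designated historic district; is a home-based business → Municipal License not required.
[R5] is located in the designated historic district; revenue $900,000 < $2,800,000 → Historic District License required.
[R6] revenue $900,000 ≥ $600,000; is a home-based business; is located in the designated historic district → Regulatory Permit required.
[R7] operates vehicles for hire; is a home-based business → Commercial Permit required.
[R8] is located in the designated historic district → exempt from Commercial Permit.
[R9] is located in the designated historic district; is a home-based business → exempt from Livery Certificate.
[R10] revenue $900,000 ≤ $1,050,000; does not operate coin-operated machines → Small Business Permit not required.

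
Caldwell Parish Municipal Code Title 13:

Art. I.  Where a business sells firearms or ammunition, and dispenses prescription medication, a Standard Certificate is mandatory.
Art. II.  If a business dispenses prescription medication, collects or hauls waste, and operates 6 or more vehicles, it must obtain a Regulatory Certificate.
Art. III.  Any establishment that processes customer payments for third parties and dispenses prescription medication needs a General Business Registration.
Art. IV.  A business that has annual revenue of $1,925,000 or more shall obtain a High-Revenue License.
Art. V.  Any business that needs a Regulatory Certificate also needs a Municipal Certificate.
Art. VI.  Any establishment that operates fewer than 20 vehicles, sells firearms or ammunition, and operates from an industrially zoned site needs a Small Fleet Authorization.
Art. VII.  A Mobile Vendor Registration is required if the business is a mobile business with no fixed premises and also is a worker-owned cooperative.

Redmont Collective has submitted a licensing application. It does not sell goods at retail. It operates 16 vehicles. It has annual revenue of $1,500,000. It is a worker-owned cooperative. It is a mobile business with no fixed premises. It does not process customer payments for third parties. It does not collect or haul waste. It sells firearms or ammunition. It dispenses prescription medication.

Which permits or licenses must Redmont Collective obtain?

Art. I. sells firearms or ammunition; dispenses prescription medication → Standard Certificate required.
Art. II. dispenses prescription medication; does not collect or haul waste; vehicles 16 ≥ 6 → Regulatory Certificate not required.
Art. III. does not process customer payments for third parties; dispenses prescription medication → General Business Registration not required.
Art. IV. revenue $1,500,000 < $1,925,000 → High-Revenue License not required.
Art. V. Regulatory Certificate is not required → no effect.
Art. VI. vehicles 16 < 20; sells firearms or ammunition; is a mobile business with no fixed premises (not: operates from an industrially zoned site) → Small Fleet Authorization not required.
Art. VII. is a mobile business with no fixed premises; is a worker-owned cooperative → Mobile Vendor Registration required.

Mobile Vendor Registration, Standard Certificate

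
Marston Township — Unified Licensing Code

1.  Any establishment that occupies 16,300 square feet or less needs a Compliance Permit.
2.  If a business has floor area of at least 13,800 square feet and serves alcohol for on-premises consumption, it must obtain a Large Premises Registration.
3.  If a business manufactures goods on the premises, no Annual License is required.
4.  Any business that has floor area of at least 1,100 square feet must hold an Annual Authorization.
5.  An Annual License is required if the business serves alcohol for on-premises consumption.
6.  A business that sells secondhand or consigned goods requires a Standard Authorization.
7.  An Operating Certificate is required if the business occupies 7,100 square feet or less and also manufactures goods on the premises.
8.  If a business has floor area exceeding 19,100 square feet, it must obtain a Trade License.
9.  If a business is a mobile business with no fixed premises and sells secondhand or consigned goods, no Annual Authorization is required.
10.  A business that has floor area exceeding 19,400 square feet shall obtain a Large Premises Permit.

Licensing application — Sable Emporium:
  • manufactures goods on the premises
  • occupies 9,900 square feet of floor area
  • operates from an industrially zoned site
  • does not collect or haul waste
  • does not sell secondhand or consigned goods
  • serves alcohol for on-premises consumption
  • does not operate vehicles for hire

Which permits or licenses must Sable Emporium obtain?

Annual Authorization, Compliance Permit

1. floor area 9,900 square feet ≤ 16,300 square feet → Compliance Permit required.
2. floor area 9,900 square feet < 13,800 square feet; serves alcohol for on-premises consumption → Large Premises Registration not required.
3. manufactures goods on the premises → exempt from Annual License.
4. floor area 9,900 square feet ≥ 1,100 square feet → Annual Authorization required.
5. serves alcohol for on-premises consumption → Annual License required.
6. does not sell secondhand or consigned goods → Standard Authorization not required.
7. floor area 9,900 square feet > 7,100 square feet; manufactures goods on the premises → Operating Certificate not required.
8. floor area 9,900 square feet ≤ 19,100 square feet → Trade License not required.
9. operates from an industrially zoned site (not: is a mobile business with no fixed premises); does not sell secondhand or consigned goods → Annual Authorization exemption does not apply.
10. floor area 9,900 square feet ≤ 19,400 square feet → Large Premises Permit not required.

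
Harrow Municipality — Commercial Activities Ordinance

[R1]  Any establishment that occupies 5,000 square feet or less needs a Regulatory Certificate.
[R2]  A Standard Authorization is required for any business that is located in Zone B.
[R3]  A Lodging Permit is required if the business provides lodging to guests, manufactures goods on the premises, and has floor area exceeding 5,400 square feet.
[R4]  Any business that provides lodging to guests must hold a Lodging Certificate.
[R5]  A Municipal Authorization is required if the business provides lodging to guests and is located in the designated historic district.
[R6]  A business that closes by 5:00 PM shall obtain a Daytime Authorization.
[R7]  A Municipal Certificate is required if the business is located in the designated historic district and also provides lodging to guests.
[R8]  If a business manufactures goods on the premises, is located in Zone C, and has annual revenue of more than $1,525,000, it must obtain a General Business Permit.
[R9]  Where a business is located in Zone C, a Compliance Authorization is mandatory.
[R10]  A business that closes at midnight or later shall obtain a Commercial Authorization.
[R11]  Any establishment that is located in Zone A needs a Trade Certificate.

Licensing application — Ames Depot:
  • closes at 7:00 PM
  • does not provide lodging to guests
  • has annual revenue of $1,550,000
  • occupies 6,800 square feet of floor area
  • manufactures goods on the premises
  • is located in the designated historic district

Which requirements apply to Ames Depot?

None

[R1] floor area 6,800 square feet > 5,000 square feet → Regulatory Certificate not required.
[R2] is located in the designated historic district (not: is located in Zone B) → Standard Authorization not required.
[R3] does not provide lodging to guests; manufactures goods on the premises; floor area 6,800 square feet > 5,400 square feet → Lodging Permit not required.
[R4] does not provide lodging to guests → Lodging Certificate not required.
[R5] does not provide lodging to guests; is located in the designated historic district → Municipal Authorization not required.
[R6] closes 7:00 PM, after 5:00 PM → Daytime Authorization not required.
[R7] is located in the designated historic district; does not provide lodging to guests → Municipal Certificate not required.
[R8] manufactures goods on the premises; is located in the designated historic district (not: is located in Zone C); revenue $1,550,000 > $1,525,000 → General Business Permit not required.
[R9] is located in the designated historic district (not: is located in Zone C) → Compliance Authorization not required.
[R10] closes 7:00 PM, at/before midnight → Commercial Authorization not required.
[R11] is located in the designated historic district (not: is located in Zone A) → Trade Certificate not required.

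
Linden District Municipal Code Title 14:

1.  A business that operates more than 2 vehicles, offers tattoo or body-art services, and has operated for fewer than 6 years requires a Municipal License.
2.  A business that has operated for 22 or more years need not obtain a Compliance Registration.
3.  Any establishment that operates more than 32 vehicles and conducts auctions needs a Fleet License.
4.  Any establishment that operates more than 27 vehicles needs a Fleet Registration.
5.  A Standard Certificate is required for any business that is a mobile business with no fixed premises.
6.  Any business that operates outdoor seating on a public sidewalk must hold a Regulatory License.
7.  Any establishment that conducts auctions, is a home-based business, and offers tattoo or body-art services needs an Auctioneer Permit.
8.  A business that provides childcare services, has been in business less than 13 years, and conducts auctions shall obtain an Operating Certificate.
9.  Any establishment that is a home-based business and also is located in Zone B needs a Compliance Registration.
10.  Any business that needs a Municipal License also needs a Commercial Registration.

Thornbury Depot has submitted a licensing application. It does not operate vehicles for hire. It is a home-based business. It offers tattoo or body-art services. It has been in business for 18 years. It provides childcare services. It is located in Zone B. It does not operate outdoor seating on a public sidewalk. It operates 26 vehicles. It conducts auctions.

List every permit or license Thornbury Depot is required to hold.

Auctioneer Permit, Compliance Registration

1. vehicles 26 > 2; offers tattoo or body-art services; years in business 18 ≥ 6 → Municipal License not required.
2. years in business 18 < 22 → Compliance Registration exemption does not apply.
3. vehicles 26 ≤ 32; conducts auctions → Fleet License not required.
4. vehicles 26 ≤ 27 → Fleet Registration not required.
5. is a home-based business (not: is a mobile business with no fixed premises) → Standard Certificate not required.
6. does not operate outdoor seating on a public sidewalk → Regulatory License not required.
7. conducts auctions; is a home-based business; offers tattoo or body-art services → Auctioneer Permit required.
8. provides childcare services; years in business 18 ≥ 13; conducts auctions → Operating Certificate not required.
9. is a home-based business; is located in Zone B → Compliance Registration required.
10. Municipal License is not required → no effect.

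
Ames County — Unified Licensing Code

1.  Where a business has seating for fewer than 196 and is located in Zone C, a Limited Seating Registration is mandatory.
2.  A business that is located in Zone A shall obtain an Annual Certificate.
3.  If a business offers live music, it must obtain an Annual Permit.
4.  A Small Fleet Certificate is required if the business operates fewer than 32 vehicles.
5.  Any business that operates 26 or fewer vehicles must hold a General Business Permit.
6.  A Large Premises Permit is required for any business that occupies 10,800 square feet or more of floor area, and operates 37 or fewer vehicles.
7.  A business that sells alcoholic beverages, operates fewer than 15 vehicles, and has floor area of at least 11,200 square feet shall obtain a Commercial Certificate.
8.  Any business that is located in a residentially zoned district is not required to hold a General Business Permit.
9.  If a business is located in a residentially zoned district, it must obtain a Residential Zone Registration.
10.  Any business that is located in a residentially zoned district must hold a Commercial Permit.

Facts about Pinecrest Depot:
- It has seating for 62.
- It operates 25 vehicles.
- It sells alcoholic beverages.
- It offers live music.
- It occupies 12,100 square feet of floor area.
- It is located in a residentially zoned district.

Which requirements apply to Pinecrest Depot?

Annual Permit, Commercial Permit, Large Premises Permit, Residential Zone Registration, Small Fleet Certificate

1. seating 62 < 196; is located in a residentially zoned district (not: is located in Zone C) → Limited Seating Registration not required.
2. is located in a residentially zoned district (not: is located in Zone A) → Annual Certificate not required.
3. offers live music → Annual Permit required.
4. vehicles 25 < 32 → Small Fleet Certificate required.
5. vehicles 25 ≤ 26 → General Business Permit required.
6. floor area 12,100 square feet ≥ 10,800 square feet; vehicles 25 ≤ 37 → Large Premises Permit required.
7. sells alcoholic beverages; vehicles 25 ≥ 15; floor area 12,100 square feet ≥ 11,200 square feet → Commercial Certificate not required.
8. is located in a residentially zoned district → exempt from General Business Permit.
9. is located in a residentially zoned district → Residential Zone Registration required.
10. is located in a residentially zoned district → Commercial Permit required.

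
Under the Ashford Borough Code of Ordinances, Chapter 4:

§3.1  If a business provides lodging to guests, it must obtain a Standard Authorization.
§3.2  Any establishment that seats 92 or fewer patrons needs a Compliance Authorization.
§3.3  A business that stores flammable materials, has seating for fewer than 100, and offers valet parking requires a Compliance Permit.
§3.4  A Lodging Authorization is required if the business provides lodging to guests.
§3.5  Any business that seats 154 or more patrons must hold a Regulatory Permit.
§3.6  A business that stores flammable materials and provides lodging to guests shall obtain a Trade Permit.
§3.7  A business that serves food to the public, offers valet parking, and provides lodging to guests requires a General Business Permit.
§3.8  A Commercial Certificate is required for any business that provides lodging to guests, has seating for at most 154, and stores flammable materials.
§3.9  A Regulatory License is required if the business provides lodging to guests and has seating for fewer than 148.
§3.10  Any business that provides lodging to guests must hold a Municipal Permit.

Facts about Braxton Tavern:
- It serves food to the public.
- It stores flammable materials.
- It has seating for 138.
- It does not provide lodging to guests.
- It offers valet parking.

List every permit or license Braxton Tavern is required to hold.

§3.1 does not provide lodging to guests → Standard Authorization not required.
§3.2 seating 138 > 92 → Compliance Authorization not required.
§3.3 stores flammable materials; seating 138 ≥ 100; offers valet parking → Compliance Permit not required.
§3.4 does not provide lodging to guests → Lodging Authorization not required.
§3.5 seating 138 < 154 → Regulatory Permit not required.
§3.6 stores flammable materials; does not provide lodging to guests → Trade Permit not required.
§3.7 serves food to the public; offers valet parking; does not provide lodging to guests → General Business Permit not required.
§3.8 does not provide lodging to guests; seating 138 ≤ 154; stores flammable materials → Commercial Certificate not required.
§3.9 does not provide lodging to guests; seating 138 < 148 → Regulatory License not required.
§3.10 does not provide lodging to guests → Municipal Permit not required.

None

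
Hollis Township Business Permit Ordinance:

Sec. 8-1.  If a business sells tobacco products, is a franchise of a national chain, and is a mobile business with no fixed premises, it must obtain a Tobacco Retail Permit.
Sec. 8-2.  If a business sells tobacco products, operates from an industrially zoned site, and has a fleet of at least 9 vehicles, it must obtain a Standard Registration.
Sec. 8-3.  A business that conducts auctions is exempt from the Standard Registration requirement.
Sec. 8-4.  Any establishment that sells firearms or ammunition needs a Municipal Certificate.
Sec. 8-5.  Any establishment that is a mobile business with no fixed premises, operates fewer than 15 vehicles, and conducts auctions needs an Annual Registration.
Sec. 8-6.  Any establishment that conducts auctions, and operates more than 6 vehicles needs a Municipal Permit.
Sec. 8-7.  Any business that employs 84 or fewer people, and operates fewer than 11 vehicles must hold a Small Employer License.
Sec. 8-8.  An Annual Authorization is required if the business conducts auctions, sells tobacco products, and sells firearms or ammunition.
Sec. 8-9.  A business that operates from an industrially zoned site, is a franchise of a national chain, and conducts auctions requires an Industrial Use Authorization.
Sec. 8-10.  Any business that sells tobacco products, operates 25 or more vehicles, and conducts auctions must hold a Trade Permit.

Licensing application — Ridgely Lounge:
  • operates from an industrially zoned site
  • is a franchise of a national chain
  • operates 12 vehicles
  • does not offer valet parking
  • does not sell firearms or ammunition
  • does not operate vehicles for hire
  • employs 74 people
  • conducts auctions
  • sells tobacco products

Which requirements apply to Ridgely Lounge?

Industrial Use Authorization, Municipal Permit

Sec. 8-1. sells tobacco products; is a franchise of a national chain; operates from an industrially zoned site (not: is a mobile business with no fixed premises) → Tobacco Retail Permit not required.
Sec. 8-2. sells tobacco products; operates from an industrially zoned site; vehicles 12 ≥ 9 → Standard Registration required.
Sec. 8-3. conducts auctions → exempt from Standard Registration.
Sec. 8-4. does not sell firearms or ammunition → Municipal Certificate not required.
Sec. 8-5. operates from an industrially zoned site (not: is a mobile business with no fixed premises); vehicles 12 < 15; conducts auctions → Annual Registration not required.
Sec. 8-6. conducts auctions; vehicles 12 > 6 → Municipal Permit required.
Sec. 8-7. employees 74 ≤ 84; vehicles 12 ≥ 11 → Small Employer License not required.
Sec. 8-8. conducts auctions; sells tobacco products; does not sell firearms or ammunition → Annual Authorization not required.
Sec. 8-9. operates from an industrially zoned site; is a franchise of a national chain; conducts auctions → Industrial Use Authorization required.
Sec. 8-10. sells tobacco products; vehicles 12 < 25; conducts auctions → Trade Permit not required.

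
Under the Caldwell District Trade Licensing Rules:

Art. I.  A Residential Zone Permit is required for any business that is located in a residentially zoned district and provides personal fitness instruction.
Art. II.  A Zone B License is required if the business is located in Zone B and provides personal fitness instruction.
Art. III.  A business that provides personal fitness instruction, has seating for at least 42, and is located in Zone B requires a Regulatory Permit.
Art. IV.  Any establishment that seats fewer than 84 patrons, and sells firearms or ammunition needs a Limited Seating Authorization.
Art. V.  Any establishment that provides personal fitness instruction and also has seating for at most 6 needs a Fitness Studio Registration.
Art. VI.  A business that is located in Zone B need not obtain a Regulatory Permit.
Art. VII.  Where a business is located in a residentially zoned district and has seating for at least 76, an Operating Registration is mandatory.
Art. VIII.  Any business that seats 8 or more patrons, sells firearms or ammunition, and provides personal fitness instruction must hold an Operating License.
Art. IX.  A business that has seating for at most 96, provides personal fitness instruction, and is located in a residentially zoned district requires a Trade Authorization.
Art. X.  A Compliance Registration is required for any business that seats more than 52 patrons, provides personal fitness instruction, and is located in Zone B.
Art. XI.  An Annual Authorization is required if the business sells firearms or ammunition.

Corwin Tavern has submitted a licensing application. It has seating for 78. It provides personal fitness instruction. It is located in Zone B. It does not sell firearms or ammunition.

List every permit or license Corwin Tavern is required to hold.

Compliance Registration, Zone B License

Art. I. is located in Zone B (not: is located in a residentially zoned district); provides personal fitness instruction → Residential Zone Permit not required.
Art. II. is located in Zone B; provides personal fitness instruction → Zone B License required.
Art. III. provides personal fitness instruction; seating 78 ≥ 42; is located in Zone B → Regulatory Permit required.
Art. IV. seating 78 < 84; does not sell firearms or ammunition → Limited Seating Authorization not required.
Art. V. provides personal fitness instruction; seating 78 > 6 → Fitness Studio Registration not required.
Art. VI. is located in Zone B → exempt from Regulatory Permit.
Art. VII. is located in Zone B (not: is located in a residentially zoned district); seating 78 ≥ 76 → Operating Registration not required.
Art. VIII. seating 78 ≥ 8; does not sell firearms or ammunition; provides personal fitness instruction → Operating License not required.
Art. IX. seating 78 ≤ 96; provides personal fitness instruction; is located in Zone B (not: is located in a residentially zoned district) → Trade Authorization not required.
Art. X. seating 78 > 52; provides personal fitness instruction; is located in Zone B → Compliance Registration required.
Art. XI. does not sell firearms or ammunition → Annual Authorization not required.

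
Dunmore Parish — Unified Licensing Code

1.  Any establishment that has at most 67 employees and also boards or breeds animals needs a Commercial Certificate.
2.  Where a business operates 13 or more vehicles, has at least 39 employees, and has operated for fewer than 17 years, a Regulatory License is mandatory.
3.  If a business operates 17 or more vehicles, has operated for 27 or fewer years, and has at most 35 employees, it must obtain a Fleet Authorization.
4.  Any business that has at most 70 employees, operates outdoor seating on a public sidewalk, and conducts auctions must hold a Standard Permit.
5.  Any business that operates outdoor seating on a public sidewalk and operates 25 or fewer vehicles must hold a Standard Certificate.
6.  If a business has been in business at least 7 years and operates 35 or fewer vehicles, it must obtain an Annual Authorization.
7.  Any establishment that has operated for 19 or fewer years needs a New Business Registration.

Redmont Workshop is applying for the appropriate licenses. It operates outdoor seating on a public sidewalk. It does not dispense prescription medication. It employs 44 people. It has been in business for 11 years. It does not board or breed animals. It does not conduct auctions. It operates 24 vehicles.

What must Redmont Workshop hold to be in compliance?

Annual Authorization, New Business Registration, Regulatory License, Standard Certificate

1. employees 44 ≤ 67; does not board or breed animals → Commercial Certificate not required.
2. vehicles 24 ≥ 13; employees 44 ≥ 39; years in business 11 < 17 → Regulatory License required.
3. vehicles 24 ≥ 17; years in business 11 ≤ 27; employees 44 > 35 → Fleet Authorization not required.
4. employees 44 ≤ 70; operates outdoor seating on a public sidewalk; does not conduct auctions → Standard Permit not required.
5. operates outdoor seating on a public sidewalk; vehicles 24 ≤ 25 → Standard Certificate required.
6. years in business 11 ≥ 7; vehicles 24 ≤ 35 → Annual Authorization required.
7. years in business 11 ≤ 19 → New Business Registration required.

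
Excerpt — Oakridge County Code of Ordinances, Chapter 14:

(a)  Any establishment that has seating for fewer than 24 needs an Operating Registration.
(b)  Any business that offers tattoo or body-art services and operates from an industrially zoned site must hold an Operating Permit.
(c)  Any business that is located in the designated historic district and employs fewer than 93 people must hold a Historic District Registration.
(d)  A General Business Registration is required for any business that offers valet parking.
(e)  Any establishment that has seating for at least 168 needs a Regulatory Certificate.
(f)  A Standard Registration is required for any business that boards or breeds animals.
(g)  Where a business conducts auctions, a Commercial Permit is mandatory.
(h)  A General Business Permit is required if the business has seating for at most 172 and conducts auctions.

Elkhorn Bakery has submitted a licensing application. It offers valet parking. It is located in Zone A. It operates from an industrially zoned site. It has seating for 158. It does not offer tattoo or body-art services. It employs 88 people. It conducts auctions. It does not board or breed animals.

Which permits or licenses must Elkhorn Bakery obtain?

Commercial Permit, General Business Permit, General Business Registration

(a) seating 158 ≥ 24 → Operating Registration not required.
(b) does not offer tattoo or body-art services; operates from an industrially zoned site → Operating Permit not required.
(c) is located in Zone A (not: is located in the designated historic district); employees 88 < 93 → Historic District Registration not required.
(d) offers valet parking → General Business Registration required.
(e) seating 158 < 168 → Regulatory Certificate not required.
(f) does not board or breed animals → Standard Registration not required.
(g) conducts auctions → Commercial Permit required.
(h) seating 158 ≤ 172; conducts auctions → General Business Permit required.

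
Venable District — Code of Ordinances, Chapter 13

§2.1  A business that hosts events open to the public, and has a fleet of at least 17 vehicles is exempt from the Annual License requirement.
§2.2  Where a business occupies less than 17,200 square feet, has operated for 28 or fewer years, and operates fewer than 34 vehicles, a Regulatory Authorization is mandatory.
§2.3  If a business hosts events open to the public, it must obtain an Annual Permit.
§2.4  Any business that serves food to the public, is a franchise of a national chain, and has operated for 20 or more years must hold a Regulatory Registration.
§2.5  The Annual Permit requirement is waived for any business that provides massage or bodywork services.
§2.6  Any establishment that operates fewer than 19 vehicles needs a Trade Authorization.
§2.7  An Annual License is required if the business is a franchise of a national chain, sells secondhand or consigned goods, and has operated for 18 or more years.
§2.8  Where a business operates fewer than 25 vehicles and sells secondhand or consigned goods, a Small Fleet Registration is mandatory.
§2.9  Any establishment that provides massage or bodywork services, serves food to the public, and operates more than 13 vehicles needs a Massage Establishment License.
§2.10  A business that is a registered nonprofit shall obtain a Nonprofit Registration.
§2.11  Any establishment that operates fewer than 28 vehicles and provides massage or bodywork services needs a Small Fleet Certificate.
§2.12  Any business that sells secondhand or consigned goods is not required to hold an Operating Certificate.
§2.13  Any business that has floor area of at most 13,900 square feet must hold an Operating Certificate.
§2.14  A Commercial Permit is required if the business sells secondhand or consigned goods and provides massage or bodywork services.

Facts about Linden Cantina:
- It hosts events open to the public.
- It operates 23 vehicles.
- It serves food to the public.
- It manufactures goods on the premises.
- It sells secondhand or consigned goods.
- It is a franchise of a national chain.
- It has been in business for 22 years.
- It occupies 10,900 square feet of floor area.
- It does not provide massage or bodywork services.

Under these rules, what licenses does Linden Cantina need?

§2.1 hosts events open to the public; vehicles 23 ≥ 17 → exempt from Annual License.
§2.2 floor area 10,900 square feet < 17,200 square feet; years in business 22 ≤ 28; vehicles 23 < 34 → Regulatory Authorization required.
§2.3 hosts events open to the public → Annual Permit required.
§2.4 serves food to the public; is a franchise of a national chain; years in business 22 ≥ 20 → Regulatory Registration required.
§2.5 does not provide massage or bodywork services → Annual Permit exemption does not apply.
§2.6 vehicles 23 ≥ 19 → Trade Authorization not required.
§2.7 is a franchise of a national chain; sells secondhand or consigned goods; years in business 22 ≥ 18 → Annual License required.
§2.8 vehicles 23 < 25; sells secondhand or consigned goods → Small Fleet Registration required.
§2.9 does not provide massage or bodywork services; serves food to the public; vehicles 23 > 13 → Massage Establishment License not required.
§2.10 is a franchise of a national chain (not: is a registered nonprofit) → Nonprofit Registration not required.
§2.11 vehicles 23 < 28; does not provide massage or bodywork services → Small Fleet Certificate not required.
§2.12 sells secondhand or consigned goods → exempt from Operating Certificate.
§2.13 floor area 10,900 square feet ≤ 13,900 square feet → Operating Certificate required.
§2.14 sells secondhand or consigned goods; does not provide massage or bodywork services → Commercial Permit not required.

Annual Permit, Regulatory Authorization, Regulatory Registration, Small Fleet Registration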